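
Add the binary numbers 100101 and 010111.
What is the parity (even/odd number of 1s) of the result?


100101 = 37
010111 = 23
Sum = 60 = 111100
1s count = 4

even parity (4 ones in 111100)


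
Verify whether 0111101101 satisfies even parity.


Number of 1s: 7

No, parity error (7 ones)


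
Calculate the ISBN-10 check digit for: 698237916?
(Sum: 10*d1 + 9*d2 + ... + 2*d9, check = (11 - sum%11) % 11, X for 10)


Weighted sum: 323
323 mod 11 = 4

Check digit: 7


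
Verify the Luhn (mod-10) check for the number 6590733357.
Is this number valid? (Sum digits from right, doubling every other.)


Luhn sum = 42
42 mod 10 = 2

Invalid (Luhn sum mod 10 = 2)


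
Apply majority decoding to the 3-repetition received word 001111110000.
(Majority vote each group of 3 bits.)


Groups: 001, 111, 110, 000
Majority votes: 0110

0110


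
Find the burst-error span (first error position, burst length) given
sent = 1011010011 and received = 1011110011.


XOR: 0000100000

Burst at position 4, length 1


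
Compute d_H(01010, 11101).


XOR: 10111
Count of 1s: 4

4


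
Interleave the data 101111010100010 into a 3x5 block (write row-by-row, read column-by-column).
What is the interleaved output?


Matrix:
  10111
  10101
  00010
Read columns: 110000110101110

110000110101110


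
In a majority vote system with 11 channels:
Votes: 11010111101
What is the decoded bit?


Ones: 8 out of 11
Threshold: 6

1 (8/11 voted 1)


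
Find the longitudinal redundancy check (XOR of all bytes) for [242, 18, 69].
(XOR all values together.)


XOR chain: 242 ^ 18 ^ 69 = 165

165


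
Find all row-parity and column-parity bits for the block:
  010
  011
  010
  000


Row parities: 1010
Column parities: 011

Row P: 1010, Col P: 011, Corner: 0


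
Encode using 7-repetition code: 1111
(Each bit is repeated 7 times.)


Each bit -> 7 copies

1111111111111111111111111111


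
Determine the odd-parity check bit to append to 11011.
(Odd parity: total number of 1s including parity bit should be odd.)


Number of 1s in data: 4
Parity bit: 1

1


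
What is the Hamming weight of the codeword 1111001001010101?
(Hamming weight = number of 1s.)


Counting 1s in 1111001001010101

9


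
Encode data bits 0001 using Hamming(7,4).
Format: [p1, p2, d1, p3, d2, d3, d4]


Parity bits: p1=1, p2=1, p3=1

1101001


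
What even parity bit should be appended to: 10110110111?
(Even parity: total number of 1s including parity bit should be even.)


Number of 1s in data: 8
Parity bit: 0

0


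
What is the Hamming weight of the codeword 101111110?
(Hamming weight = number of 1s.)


Counting 1s in 101111110

7


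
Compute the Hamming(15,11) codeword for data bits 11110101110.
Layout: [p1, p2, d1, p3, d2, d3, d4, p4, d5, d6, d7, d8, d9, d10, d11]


Parity bits: p1=0, p2=1, p3=0, p4=0

011011100101110


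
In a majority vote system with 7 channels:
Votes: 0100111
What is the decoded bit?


Ones: 4 out of 7
Threshold: 4

1 (4/7 voted 1)


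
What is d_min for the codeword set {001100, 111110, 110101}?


Comparing all pairs, minimum distance: 3
Can detect 2 errors, correct 1 errors

3


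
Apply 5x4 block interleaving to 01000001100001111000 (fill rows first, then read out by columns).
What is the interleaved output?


Matrix:
  0100
  0001
  1000
  0111
  1000
Read columns: 00101100100001001010

00101100100001001010


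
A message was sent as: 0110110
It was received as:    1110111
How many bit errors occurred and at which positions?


XOR: 1000001

2 error(s) at position(s): 0, 6


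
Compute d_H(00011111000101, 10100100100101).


XOR: 10111011100000
Count of 1s: 7

7


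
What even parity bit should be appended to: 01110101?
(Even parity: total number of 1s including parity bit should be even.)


Number of 1s in data: 5
Parity bit: 1

1


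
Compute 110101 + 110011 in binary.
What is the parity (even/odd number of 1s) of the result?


110101 = 53
110011 = 51
Sum = 104 = 1101000
1s count = 3

odd parity (3 ones in 1101000)


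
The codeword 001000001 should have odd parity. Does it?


Number of 1s: 2

No, parity error (2 ones)


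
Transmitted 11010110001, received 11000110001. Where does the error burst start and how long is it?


XOR: 00010000000

Burst at position 3, length 1


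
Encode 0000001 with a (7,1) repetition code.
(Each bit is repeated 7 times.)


Each bit -> 7 copies

0000000000000000000000000000000000000000001111111


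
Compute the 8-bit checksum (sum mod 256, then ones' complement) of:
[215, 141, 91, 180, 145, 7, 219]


Sum = 998 mod 256 = 230
Complement = 25

25


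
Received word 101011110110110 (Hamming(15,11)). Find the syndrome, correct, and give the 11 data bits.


Syndrome = 12: error at position 12

Data: 11110111110 (corrected bit 12)


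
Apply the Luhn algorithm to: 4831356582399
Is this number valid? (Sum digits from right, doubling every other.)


Luhn sum = 60
60 mod 10 = 0

Valid (Luhn sum mod 10 = 0)


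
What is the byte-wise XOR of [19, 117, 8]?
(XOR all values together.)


XOR chain: 19 ^ 117 ^ 8 = 110

110


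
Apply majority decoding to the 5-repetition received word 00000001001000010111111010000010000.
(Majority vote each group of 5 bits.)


Groups: 00000, 00100, 10000, 10111, 11101, 00000, 10000
Majority votes: 0001100

0001100


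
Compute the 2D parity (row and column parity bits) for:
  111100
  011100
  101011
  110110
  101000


Row parities: 01000
Column parities: 010101

Row P: 01000, Col P: 010101, Corner: 1


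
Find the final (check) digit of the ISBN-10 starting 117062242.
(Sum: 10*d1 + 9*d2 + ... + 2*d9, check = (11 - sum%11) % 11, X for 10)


Weighted sum: 145
145 mod 11 = 2

Check digit: 9


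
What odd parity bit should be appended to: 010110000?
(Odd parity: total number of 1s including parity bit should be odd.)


Number of 1s in data: 3
Parity bit: 0

0


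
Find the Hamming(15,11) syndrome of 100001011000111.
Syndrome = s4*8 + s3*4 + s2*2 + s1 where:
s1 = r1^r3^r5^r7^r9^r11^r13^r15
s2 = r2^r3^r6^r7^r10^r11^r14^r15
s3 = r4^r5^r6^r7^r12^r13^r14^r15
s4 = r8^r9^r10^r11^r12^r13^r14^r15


s1=0, s2=1, s3=0, s4=1

Syndrome = 10 (error at position 10)


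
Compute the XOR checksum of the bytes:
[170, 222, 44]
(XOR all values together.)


XOR chain: 170 ^ 222 ^ 44 = 88

88


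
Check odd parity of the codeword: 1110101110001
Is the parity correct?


Number of 1s: 8

No, parity error (8 ones)


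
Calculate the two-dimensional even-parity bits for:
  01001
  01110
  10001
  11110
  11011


Row parities: 01000
Column parities: 10011

Row P: 01000, Col P: 10011, Corner: 1


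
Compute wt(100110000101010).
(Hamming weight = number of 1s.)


Counting 1s in 100110000101010

6


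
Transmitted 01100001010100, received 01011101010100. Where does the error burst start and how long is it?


XOR: 00111100000000

Burst at position 2, length 4


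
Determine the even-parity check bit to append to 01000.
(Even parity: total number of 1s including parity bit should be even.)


Number of 1s in data: 1
Parity bit: 1

1


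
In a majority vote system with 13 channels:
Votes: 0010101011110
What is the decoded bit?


Ones: 7 out of 13
Threshold: 7

1 (7/13 voted 1)


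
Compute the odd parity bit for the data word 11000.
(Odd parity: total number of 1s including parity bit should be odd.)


Number of 1s in data: 2
Parity bit: 1

1


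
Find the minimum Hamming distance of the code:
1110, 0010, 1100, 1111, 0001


Comparing all pairs, minimum distance: 1
Can detect 0 errors, correct 0 errors

1


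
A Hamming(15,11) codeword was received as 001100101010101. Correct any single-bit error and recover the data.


Syndrome = 0: no error detected

Data: 10011010101 (no errors)


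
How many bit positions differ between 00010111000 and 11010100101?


XOR: 11000011101
Count of 1s: 6

6


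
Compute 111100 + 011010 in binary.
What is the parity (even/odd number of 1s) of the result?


111100 = 60
011010 = 26
Sum = 86 = 1010110
1s count = 4

even parity (4 ones in 1010110)


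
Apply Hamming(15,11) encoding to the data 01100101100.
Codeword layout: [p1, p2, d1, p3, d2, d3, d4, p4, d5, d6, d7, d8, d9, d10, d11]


Parity bits: p1=0, p2=0, p3=0, p4=1

000011010101100


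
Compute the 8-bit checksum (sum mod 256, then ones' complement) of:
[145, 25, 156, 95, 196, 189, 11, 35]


Sum = 852 mod 256 = 84
Complement = 171

171


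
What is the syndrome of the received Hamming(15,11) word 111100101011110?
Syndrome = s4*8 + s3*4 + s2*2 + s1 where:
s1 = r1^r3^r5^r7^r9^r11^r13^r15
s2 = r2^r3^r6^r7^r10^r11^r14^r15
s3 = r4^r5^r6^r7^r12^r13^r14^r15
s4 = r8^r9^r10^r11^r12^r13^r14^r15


s1=0, s2=1, s3=1, s4=1

Syndrome = 14 (error at position 14)


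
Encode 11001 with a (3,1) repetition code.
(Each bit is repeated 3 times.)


Each bit -> 3 copies

111111000000111


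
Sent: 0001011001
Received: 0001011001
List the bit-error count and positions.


XOR: 0000000000

0 errors (received matches sent)


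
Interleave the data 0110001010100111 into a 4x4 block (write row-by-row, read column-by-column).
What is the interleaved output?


Matrix:
  0110
  0010
  1010
  0111
Read columns: 0010100111110001

0010100111110001


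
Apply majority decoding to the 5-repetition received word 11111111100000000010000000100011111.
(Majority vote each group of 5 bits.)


Groups: 11111, 11110, 00000, 00010, 00000, 01000, 11111
Majority votes: 1100001

1100001


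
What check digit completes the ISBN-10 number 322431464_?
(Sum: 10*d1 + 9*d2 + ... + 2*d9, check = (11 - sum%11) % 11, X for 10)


Weighted sum: 157
157 mod 11 = 3

Check digit: 8


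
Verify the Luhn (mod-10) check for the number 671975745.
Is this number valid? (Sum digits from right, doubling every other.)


Luhn sum = 49
49 mod 10 = 9

Invalid (Luhn sum mod 10 = 9)


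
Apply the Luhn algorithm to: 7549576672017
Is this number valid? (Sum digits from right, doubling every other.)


Luhn sum = 60
60 mod 10 = 0

Valid (Luhn sum mod 10 = 0)


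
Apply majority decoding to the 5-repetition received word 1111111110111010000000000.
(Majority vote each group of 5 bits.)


Groups: 11111, 11110, 11101, 00000, 00000
Majority votes: 11100

11100


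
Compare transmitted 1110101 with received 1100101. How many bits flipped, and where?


XOR: 0010000

1 error(s) at position(s): 2


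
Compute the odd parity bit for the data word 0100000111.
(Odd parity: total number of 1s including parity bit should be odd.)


Number of 1s in data: 4
Parity bit: 1

1


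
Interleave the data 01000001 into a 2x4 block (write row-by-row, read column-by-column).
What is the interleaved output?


Matrix:
  0100
  0001
Read columns: 00100001

00100001


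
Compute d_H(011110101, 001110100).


XOR: 010000001
Count of 1s: 2

2


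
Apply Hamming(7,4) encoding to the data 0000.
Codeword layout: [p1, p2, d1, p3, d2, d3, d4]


Parity bits: p1=0, p2=0, p3=0

0000000


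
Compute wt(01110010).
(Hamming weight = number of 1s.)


Counting 1s in 01110010

4


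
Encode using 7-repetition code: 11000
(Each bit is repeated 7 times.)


Each bit -> 7 copies

11111111111111000000000000000000000


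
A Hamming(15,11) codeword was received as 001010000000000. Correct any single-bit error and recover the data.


Syndrome = 6: error at position 6

Data: 11100000000 (corrected bit 6)


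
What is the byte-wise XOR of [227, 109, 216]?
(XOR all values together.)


XOR chain: 227 ^ 109 ^ 216 = 86

86


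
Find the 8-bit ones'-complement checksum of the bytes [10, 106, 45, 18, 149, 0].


Sum = 328 mod 256 = 72
Complement = 183

183


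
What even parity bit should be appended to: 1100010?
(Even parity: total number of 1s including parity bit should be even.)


Number of 1s in data: 3
Parity bit: 1

1


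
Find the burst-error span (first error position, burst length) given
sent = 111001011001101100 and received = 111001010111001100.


XOR: 000000001110100000

Burst at position 8, length 5


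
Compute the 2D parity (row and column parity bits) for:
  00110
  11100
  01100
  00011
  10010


Row parities: 01000
Column parities: 00111

Row P: 01000, Col P: 00111, Corner: 1


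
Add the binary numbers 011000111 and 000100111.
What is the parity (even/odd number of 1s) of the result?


011000111 = 199
000100111 = 39
Sum = 238 = 11101110
1s count = 6

even parity (6 ones in 11101110)


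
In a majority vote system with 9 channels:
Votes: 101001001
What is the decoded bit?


Ones: 4 out of 9
Threshold: 5

0 (4/9 voted 1)


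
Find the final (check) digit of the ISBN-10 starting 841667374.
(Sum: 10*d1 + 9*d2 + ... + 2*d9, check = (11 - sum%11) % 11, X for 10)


Weighted sum: 278
278 mod 11 = 3

Check digit: 8


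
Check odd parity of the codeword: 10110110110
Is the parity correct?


Number of 1s: 7

Yes, parity is correct (7 ones)


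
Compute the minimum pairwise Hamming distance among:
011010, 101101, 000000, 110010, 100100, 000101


Comparing all pairs, minimum distance: 2
Can detect 1 errors, correct 0 errors

2


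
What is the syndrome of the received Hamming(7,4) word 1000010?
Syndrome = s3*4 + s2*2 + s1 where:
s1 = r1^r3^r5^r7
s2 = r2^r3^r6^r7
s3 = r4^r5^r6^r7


s1=1, s2=1, s3=1

Syndrome = 7 (error at position 7)


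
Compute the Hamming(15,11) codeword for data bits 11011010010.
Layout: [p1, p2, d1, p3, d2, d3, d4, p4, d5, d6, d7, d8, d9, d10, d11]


Parity bits: p1=1, p2=0, p3=1, p4=1

101110111010010


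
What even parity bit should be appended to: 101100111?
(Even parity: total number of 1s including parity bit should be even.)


Number of 1s in data: 6
Parity bit: 0

0


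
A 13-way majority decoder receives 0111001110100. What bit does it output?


Ones: 7 out of 13
Threshold: 7

1 (7/13 voted 1)


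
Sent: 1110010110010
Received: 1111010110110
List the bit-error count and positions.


XOR: 0001000000100

2 error(s) at position(s): 3, 10


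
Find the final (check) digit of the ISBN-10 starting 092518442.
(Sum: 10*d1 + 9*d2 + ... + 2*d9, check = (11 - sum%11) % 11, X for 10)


Weighted sum: 210
210 mod 11 = 1

Check digit: X


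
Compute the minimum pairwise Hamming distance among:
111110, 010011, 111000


Comparing all pairs, minimum distance: 2
Can detect 1 errors, correct 0 errors

2


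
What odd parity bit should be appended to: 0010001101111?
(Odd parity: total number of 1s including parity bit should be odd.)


Number of 1s in data: 7
Parity bit: 0

0


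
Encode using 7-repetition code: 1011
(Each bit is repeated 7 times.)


Each bit -> 7 copies

1111111000000011111111111111


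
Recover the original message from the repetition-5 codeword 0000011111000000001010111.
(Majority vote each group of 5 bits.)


Groups: 00000, 11111, 00000, 00010, 10111
Majority votes: 01001

01001


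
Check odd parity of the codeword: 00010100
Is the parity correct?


Number of 1s: 2

No, parity error (2 ones)


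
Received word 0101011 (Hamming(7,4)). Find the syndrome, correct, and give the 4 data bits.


Syndrome = 7: error at position 7

Data: 0010 (corrected bit 7)


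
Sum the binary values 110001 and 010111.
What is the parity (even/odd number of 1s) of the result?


110001 = 49
010111 = 23
Sum = 72 = 1001000
1s count = 2

even parity (2 ones in 1001000)


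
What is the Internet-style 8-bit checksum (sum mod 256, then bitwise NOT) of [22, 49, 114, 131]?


Sum = 316 mod 256 = 60
Complement = 195

195


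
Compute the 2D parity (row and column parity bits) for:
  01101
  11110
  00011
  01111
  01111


Row parities: 10000
Column parities: 10000

Row P: 10000, Col P: 10000, Corner: 1


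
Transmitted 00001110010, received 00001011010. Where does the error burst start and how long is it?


XOR: 00000101000

Burst at position 5, length 3


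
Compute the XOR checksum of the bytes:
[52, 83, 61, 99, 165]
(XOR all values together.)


XOR chain: 52 ^ 83 ^ 61 ^ 99 ^ 165 = 156

156


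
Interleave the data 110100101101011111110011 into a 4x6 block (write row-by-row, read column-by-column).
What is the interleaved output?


Matrix:
  110100
  101101
  011111
  110011
Read columns: 110110110110111000110111

110110110110111000110111


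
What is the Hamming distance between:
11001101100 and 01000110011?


XOR: 10001011111
Count of 1s: 7

7


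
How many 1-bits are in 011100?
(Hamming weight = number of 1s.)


Counting 1s in 011100

3


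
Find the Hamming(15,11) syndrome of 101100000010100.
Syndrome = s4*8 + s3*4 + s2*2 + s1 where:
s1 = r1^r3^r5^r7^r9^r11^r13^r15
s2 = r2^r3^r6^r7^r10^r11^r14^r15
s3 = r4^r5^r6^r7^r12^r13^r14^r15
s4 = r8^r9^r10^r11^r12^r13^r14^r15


s1=0, s2=0, s3=0, s4=0

Syndrome = 0 (no error)


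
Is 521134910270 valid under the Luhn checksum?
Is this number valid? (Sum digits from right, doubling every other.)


Luhn sum = 33
33 mod 10 = 3

Invalid (Luhn sum mod 10 = 3)


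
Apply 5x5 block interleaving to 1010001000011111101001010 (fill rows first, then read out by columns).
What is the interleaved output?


Matrix:
  10100
  01000
  01111
  11010
  01010
Read columns: 1001001111101000011100100

1001001111101000011100100


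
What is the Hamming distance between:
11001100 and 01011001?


XOR: 10010101
Count of 1s: 4

4


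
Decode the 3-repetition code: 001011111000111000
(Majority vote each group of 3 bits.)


Groups: 001, 011, 111, 000, 111, 000
Majority votes: 011010

011010


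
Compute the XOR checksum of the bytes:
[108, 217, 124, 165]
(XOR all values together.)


XOR chain: 108 ^ 217 ^ 124 ^ 165 = 108

108


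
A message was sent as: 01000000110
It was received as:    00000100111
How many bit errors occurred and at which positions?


XOR: 01000100001

3 error(s) at position(s): 1, 5, 10


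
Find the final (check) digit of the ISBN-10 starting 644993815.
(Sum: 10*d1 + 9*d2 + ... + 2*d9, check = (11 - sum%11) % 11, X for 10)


Weighted sum: 305
305 mod 11 = 8

Check digit: 3


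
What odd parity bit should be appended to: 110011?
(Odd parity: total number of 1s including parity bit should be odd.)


Number of 1s in data: 4
Parity bit: 1

1


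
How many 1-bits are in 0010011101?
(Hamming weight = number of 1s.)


Counting 1s in 0010011101

5


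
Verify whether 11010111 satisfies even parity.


Number of 1s: 6

Yes, parity is correct (6 ones)


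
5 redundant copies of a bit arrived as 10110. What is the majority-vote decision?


Ones: 3 out of 5
Threshold: 3

1 (3/5 voted 1)


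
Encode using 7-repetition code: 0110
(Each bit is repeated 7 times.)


Each bit -> 7 copies

0000000111111111111110000000


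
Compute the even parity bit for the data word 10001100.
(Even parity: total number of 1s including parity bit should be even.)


Number of 1s in data: 3
Parity bit: 1

1


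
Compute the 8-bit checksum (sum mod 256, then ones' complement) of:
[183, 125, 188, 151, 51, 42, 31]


Sum = 771 mod 256 = 3
Complement = 252

252


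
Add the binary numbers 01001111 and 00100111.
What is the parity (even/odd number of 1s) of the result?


01001111 = 79
00100111 = 39
Sum = 118 = 1110110
1s count = 5

odd parity (5 ones in 1110110)


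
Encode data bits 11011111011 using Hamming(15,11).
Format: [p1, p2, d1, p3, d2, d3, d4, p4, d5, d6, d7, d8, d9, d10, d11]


Parity bits: p1=0, p2=0, p3=1, p4=0

001110101111011


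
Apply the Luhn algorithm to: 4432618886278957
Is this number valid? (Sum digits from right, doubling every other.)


Luhn sum = 87
87 mod 10 = 7

Invalid (Luhn sum mod 10 = 7)


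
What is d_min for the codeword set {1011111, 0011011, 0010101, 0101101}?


Comparing all pairs, minimum distance: 2
Can detect 1 errors, correct 0 errors

2


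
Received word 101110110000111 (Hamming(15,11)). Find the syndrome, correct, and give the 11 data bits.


Syndrome = 0: no error detected

Data: 11010000111 (no errors)


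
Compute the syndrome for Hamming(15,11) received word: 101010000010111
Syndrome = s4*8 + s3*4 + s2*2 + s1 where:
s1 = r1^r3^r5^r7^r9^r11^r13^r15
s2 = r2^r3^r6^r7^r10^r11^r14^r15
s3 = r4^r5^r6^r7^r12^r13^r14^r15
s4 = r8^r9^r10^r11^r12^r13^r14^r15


s1=0, s2=0, s3=0, s4=0

Syndrome = 0 (no error)


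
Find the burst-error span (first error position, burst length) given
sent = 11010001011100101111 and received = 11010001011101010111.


XOR: 00000000000001111000

Burst at position 13, length 4


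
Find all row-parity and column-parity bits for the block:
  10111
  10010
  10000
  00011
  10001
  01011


Row parities: 001001
Column parities: 01100

Row P: 001001, Col P: 01100, Corner: 0


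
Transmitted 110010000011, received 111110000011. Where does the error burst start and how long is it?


XOR: 001100000000

Burst at position 2, length 2


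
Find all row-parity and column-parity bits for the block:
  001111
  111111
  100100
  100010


Row parities: 0000
Column parities: 110110

Row P: 0000, Col P: 110110, Corner: 0


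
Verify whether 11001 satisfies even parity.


Number of 1s: 3

No, parity error (3 ones)


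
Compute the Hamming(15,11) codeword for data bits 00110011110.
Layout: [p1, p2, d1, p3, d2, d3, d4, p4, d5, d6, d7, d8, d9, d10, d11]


Parity bits: p1=1, p2=0, p3=1, p4=0

100101100011110


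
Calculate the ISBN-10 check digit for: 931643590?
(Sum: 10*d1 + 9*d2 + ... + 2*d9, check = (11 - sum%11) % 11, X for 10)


Weighted sum: 253
253 mod 11 = 0

Check digit: 0


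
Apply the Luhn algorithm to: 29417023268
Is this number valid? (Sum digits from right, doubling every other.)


Luhn sum = 45
45 mod 10 = 5

Invalid (Luhn sum mod 10 = 5)


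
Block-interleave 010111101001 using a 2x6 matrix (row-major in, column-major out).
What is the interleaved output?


Matrix:
  010111
  101001
Read columns: 011001101011

011001101011


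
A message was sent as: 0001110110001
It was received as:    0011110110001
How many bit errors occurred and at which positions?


XOR: 0010000000000

1 error(s) at position(s): 2


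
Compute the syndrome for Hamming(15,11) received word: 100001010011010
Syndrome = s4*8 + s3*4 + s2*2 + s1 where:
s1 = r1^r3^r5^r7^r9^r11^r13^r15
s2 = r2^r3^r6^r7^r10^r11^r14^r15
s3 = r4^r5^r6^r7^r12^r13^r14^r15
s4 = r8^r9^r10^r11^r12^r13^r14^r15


s1=0, s2=1, s3=1, s4=0

Syndrome = 6 (error at position 6)


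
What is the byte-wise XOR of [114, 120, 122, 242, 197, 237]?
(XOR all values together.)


XOR chain: 114 ^ 120 ^ 122 ^ 242 ^ 197 ^ 237 = 170

170


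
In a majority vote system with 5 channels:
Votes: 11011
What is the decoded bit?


Ones: 4 out of 5
Threshold: 3

1 (4/5 voted 1)


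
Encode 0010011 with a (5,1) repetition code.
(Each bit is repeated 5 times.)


Each bit -> 5 copies

00000000001111100000000001111111111


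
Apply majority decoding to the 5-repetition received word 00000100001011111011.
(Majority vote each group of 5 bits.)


Groups: 00000, 10000, 10111, 11011
Majority votes: 0011

0011


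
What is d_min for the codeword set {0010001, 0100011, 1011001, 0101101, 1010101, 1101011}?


Comparing all pairs, minimum distance: 2
Can detect 1 errors, correct 0 errors

2


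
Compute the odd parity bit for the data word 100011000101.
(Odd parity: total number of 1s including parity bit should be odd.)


Number of 1s in data: 5
Parity bit: 0

0


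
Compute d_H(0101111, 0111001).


XOR: 0010110
Count of 1s: 3

3


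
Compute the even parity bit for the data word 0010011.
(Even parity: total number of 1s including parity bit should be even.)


Number of 1s in data: 3
Parity bit: 1

1


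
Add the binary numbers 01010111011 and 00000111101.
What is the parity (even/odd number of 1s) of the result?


01010111011 = 699
00000111101 = 61
Sum = 760 = 1011111000
1s count = 6

even parity (6 ones in 1011111000)


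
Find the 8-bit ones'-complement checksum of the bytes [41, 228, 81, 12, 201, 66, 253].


Sum = 882 mod 256 = 114
Complement = 141

141


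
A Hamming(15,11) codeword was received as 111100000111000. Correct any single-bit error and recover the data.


Syndrome = 9: error at position 9

Data: 10001111000 (corrected bit 9)


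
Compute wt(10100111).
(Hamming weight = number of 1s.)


Counting 1s in 10100111

5


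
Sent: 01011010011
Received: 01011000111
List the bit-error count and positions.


XOR: 00000010100

2 error(s) at position(s): 6, 8


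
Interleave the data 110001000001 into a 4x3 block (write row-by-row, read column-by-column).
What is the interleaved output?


Matrix:
  110
  001
  000
  001
Read columns: 100010000101

100010000101


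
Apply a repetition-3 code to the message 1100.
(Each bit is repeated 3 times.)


Each bit -> 3 copies

111111000000


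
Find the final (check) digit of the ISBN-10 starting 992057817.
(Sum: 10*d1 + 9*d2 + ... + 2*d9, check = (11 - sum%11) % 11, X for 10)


Weighted sum: 301
301 mod 11 = 4

Check digit: 7


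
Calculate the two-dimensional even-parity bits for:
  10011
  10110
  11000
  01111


Row parities: 1100
Column parities: 10010

Row P: 1100, Col P: 10010, Corner: 0


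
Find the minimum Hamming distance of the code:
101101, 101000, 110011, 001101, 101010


Comparing all pairs, minimum distance: 1
Can detect 0 errors, correct 0 errors

1


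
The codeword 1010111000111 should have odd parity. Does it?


Number of 1s: 8

No, parity error (8 ones)


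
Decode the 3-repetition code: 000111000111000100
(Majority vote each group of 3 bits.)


Groups: 000, 111, 000, 111, 000, 100
Majority votes: 010100

010100


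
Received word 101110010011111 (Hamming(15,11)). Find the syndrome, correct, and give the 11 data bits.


Syndrome = 0: no error detected

Data: 11000011111 (no errors)


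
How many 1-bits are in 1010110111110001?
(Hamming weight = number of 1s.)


Counting 1s in 1010110111110001

10


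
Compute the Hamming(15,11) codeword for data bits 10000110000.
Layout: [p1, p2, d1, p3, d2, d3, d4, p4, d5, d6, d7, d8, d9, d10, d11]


Parity bits: p1=0, p2=1, p3=0, p4=0

011000000110000


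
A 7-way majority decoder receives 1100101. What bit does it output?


Ones: 4 out of 7
Threshold: 4

1 (4/7 voted 1)


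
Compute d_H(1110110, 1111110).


XOR: 0001000
Count of 1s: 1

1


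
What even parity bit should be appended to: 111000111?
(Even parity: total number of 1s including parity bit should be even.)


Number of 1s in data: 6
Parity bit: 0

0


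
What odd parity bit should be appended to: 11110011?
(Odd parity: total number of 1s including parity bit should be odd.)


Number of 1s in data: 6
Parity bit: 1

1


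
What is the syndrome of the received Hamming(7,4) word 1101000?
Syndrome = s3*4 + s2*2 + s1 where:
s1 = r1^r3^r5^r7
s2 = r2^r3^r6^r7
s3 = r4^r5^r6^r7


s1=1, s2=1, s3=1

Syndrome = 7 (error at position 7)


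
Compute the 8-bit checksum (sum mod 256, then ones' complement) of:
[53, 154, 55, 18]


Sum = 280 mod 256 = 24
Complement = 231

231


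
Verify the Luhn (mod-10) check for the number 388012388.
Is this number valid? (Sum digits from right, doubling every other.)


Luhn sum = 41
41 mod 10 = 1

Invalid (Luhn sum mod 10 = 1)


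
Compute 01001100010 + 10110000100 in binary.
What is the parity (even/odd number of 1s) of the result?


01001100010 = 610
10110000100 = 1412
Sum = 2022 = 11111100110
1s count = 8

even parity (8 ones in 11111100110)


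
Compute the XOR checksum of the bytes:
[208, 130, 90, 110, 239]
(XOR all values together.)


XOR chain: 208 ^ 130 ^ 90 ^ 110 ^ 239 = 137

137


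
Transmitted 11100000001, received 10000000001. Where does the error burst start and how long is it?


XOR: 01100000000

Burst at position 1, length 2


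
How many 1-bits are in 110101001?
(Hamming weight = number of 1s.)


Counting 1s in 110101001

5


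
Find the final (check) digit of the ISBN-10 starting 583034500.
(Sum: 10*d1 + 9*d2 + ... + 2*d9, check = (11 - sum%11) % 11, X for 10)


Weighted sum: 204
204 mod 11 = 6

Check digit: 5


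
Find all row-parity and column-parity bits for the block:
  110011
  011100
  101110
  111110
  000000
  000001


Row parities: 010101
Column parities: 111110

Row P: 010101, Col P: 111110, Corner: 1


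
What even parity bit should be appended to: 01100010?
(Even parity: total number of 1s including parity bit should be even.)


Number of 1s in data: 3
Parity bit: 1

1


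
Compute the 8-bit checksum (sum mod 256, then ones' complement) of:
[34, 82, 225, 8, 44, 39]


Sum = 432 mod 256 = 176
Complement = 79

79


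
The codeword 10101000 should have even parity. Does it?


Number of 1s: 3

No, parity error (3 ones)


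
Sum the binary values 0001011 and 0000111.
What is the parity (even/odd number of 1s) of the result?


0001011 = 11
0000111 = 7
Sum = 18 = 10010
1s count = 2

even parity (2 ones in 10010)


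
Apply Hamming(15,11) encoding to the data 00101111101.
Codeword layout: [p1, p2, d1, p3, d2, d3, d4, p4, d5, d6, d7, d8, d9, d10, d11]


Parity bits: p1=0, p2=0, p3=0, p4=0

000001001111101


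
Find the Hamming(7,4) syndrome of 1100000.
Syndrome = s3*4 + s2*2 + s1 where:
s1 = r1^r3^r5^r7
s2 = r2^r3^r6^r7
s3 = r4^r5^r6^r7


s1=1, s2=1, s3=0

Syndrome = 3 (error at position 3)


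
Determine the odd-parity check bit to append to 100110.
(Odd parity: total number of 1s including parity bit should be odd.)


Number of 1s in data: 3
Parity bit: 0

0


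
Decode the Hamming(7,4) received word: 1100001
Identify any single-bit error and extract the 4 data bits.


Syndrome = 4: error at position 4

Data: 0001 (corrected bit 4)


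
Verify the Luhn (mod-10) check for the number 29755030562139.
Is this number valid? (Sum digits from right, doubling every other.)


Luhn sum = 57
57 mod 10 = 7

Invalid (Luhn sum mod 10 = 7)


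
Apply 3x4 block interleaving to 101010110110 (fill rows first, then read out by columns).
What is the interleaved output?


Matrix:
  1010
  1011
  0110
Read columns: 110001111010

110001111010


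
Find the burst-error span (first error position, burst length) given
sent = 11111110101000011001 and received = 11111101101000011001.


XOR: 00000011000000000000

Burst at position 6, length 2


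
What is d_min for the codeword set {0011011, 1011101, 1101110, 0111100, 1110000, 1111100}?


Comparing all pairs, minimum distance: 1
Can detect 0 errors, correct 0 errors

1


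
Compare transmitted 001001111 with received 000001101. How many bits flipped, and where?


XOR: 001000010

2 error(s) at position(s): 2, 7


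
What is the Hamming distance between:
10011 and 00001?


XOR: 10010
Count of 1s: 2

2


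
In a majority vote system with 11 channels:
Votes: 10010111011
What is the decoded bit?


Ones: 7 out of 11
Threshold: 6

1 (7/11 voted 1)


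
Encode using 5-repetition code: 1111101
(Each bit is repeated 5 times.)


Each bit -> 5 copies

11111111111111111111111110000011111


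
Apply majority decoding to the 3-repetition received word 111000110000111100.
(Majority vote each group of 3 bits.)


Groups: 111, 000, 110, 000, 111, 100
Majority votes: 101010

101010


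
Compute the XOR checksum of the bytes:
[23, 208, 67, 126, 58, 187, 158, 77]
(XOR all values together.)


XOR chain: 23 ^ 208 ^ 67 ^ 126 ^ 58 ^ 187 ^ 158 ^ 77 = 168

168


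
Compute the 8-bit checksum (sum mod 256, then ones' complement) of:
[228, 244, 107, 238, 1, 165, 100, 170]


Sum = 1253 mod 256 = 229
Complement = 26

26


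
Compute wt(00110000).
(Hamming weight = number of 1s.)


Counting 1s in 00110000

2


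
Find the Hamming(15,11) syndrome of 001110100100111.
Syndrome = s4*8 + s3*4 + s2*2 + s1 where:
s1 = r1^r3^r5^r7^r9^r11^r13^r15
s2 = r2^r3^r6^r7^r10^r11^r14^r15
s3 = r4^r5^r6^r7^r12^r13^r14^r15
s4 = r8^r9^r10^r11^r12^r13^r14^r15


s1=1, s2=1, s3=0, s4=0

Syndrome = 3 (error at position 3)


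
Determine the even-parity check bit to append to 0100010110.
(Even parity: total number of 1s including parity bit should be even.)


Number of 1s in data: 4
Parity bit: 0

0


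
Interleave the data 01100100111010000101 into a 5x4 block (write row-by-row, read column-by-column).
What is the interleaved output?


Matrix:
  0110
  0100
  1110
  1000
  0101
Read columns: 00110111011010000001

00110111011010000001


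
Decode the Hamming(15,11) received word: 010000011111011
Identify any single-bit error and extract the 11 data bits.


Syndrome = 15: error at position 15

Data: 00001111010 (corrected bit 15)


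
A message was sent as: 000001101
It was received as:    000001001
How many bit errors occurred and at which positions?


XOR: 000000100

1 error(s) at position(s): 6


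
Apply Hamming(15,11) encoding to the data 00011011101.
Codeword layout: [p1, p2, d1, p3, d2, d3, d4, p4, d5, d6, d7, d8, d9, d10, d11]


Parity bits: p1=1, p2=1, p3=0, p4=1

110000111011101


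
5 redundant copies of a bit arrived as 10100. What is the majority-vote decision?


Ones: 2 out of 5
Threshold: 3

0 (2/5 voted 1)


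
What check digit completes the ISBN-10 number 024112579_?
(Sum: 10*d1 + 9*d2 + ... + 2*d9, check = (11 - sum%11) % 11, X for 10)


Weighted sum: 132
132 mod 11 = 0

Check digit: 0


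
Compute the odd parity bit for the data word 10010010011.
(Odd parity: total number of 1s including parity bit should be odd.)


Number of 1s in data: 5
Parity bit: 0

0


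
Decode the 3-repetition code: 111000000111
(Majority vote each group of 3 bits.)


Groups: 111, 000, 000, 111
Majority votes: 1001

1001


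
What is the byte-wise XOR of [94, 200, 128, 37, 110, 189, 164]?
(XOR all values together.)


XOR chain: 94 ^ 200 ^ 128 ^ 37 ^ 110 ^ 189 ^ 164 = 68

68


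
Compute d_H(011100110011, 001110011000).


XOR: 010010101011
Count of 1s: 6

6


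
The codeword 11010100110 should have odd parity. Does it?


Number of 1s: 6

No, parity error (6 ones)


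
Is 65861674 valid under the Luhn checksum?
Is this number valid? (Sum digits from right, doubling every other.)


Luhn sum = 38
38 mod 10 = 8

Invalid (Luhn sum mod 10 = 8)


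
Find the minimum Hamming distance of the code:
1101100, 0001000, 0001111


Comparing all pairs, minimum distance: 3
Can detect 2 errors, correct 1 errors

3


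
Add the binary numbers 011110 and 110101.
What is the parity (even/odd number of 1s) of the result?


011110 = 30
110101 = 53
Sum = 83 = 1010011
1s count = 4

even parity (4 ones in 1010011)


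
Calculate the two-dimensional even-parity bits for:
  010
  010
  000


Row parities: 110
Column parities: 000

Row P: 110, Col P: 000, Corner: 0


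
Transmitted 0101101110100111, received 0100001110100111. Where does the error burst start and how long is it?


XOR: 0001100000000000

Burst at position 3, length 2


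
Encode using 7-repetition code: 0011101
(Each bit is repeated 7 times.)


Each bit -> 7 copies

0000000000000011111111111111111111100000001111111


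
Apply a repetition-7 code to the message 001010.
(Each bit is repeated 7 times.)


Each bit -> 7 copies

000000000000001111111000000011111110000000


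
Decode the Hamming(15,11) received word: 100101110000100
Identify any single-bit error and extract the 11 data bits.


Syndrome = 1: error at position 1

Data: 00110000100 (corrected bit 1)


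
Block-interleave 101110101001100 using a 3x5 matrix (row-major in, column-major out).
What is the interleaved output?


Matrix:
  10111
  01010
  01100
Read columns: 100011101110100

100011101110100


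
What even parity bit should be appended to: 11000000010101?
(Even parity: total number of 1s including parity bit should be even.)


Number of 1s in data: 5
Parity bit: 1

1


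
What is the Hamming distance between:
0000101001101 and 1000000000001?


XOR: 1000101001100
Count of 1s: 5

5


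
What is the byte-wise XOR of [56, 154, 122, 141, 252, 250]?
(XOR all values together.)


XOR chain: 56 ^ 154 ^ 122 ^ 141 ^ 252 ^ 250 = 83

83


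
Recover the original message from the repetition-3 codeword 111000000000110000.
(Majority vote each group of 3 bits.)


Groups: 111, 000, 000, 000, 110, 000
Majority votes: 100010

100010


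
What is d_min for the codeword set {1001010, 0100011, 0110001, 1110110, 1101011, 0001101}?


Comparing all pairs, minimum distance: 2
Can detect 1 errors, correct 0 errors

2


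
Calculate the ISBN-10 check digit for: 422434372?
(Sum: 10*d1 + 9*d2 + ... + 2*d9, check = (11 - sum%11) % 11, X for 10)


Weighted sum: 177
177 mod 11 = 1

Check digit: X


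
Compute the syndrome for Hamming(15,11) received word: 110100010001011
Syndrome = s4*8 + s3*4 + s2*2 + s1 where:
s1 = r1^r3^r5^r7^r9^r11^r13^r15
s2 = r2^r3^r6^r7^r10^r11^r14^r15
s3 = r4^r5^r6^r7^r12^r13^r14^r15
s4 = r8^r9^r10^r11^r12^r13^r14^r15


s1=0, s2=1, s3=0, s4=0

Syndrome = 2 (error at position 2)


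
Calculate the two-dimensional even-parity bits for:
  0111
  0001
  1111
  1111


Row parities: 1100
Column parities: 0110

Row P: 1100, Col P: 0110, Corner: 0


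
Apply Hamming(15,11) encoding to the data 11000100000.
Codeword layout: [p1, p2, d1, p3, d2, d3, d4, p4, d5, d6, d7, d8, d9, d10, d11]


Parity bits: p1=0, p2=0, p3=1, p4=1

001110010100000


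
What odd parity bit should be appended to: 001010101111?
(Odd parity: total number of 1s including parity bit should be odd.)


Number of 1s in data: 7
Parity bit: 0

0


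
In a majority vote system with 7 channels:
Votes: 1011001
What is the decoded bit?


Ones: 4 out of 7
Threshold: 4

1 (4/7 voted 1)


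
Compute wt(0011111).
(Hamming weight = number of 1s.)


Counting 1s in 0011111

5


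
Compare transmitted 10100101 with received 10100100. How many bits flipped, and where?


XOR: 00000001

1 error(s) at position(s): 7


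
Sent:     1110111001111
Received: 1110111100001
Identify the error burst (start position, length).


XOR: 0000000101110

Burst at position 7, length 5


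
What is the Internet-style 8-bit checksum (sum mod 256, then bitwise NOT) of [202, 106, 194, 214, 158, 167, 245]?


Sum = 1286 mod 256 = 6
Complement = 249

249


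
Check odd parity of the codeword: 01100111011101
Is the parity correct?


Number of 1s: 9

Yes, parity is correct (9 ones)


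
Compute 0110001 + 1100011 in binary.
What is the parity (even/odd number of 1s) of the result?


0110001 = 49
1100011 = 99
Sum = 148 = 10010100
1s count = 3

odd parity (3 ones in 10010100)


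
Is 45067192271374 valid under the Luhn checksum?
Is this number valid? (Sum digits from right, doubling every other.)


Luhn sum = 61
61 mod 10 = 1

Invalid (Luhn sum mod 10 = 1)


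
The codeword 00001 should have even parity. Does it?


Number of 1s: 1

No, parity error (1 ones)


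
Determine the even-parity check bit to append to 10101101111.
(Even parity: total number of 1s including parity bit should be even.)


Number of 1s in data: 8
Parity bit: 0

0


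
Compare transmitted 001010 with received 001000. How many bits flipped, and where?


XOR: 000010

1 error(s) at position(s): 4
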